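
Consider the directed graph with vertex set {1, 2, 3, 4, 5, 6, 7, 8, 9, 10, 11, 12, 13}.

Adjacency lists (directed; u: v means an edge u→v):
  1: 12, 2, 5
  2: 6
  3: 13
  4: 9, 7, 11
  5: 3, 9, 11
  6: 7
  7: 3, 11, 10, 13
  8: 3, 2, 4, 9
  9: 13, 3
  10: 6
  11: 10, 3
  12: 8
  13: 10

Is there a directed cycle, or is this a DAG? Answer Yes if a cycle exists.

DFS with white/gray/black marking, starting from 11:
11 gray
  10 gray
    6 gray
      7 gray
        3 gray
          13 gray
            13→10: 10 is gray → back edge
Back edge found, so a cycle exists: 10 → 6 → 7 → 3 → 13 → 10.

Yes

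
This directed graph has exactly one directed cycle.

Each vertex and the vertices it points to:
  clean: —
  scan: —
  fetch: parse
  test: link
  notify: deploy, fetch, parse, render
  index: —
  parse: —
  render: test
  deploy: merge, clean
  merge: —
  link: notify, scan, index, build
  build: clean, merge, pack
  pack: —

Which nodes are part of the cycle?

DFS with gray/black marking from link:
link gray
  notify gray
    deploy gray
      merge gray
      merge black
      clean gray
      clean black
    deploy black
    fetch gray
      parse gray
      parse black
    fetch black
    notify→parse: parse black — skip
    render gray
      test gray
        test→link: link is gray → back edge
Back edge closes the cycle link → notify → render → test → link; its vertices are {link, test, notify, render}.

link, test, notify, render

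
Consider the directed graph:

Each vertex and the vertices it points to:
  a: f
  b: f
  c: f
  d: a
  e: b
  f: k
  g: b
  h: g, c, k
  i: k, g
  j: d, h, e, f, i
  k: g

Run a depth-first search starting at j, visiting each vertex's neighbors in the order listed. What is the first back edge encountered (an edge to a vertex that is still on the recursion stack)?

b→f

DFS from j (visiting each vertex's neighbors in the order listed); mark gray on enter, black on exit:
j gray
  d gray
    a gray
      f gray
        k gray
          g gray
            b gray
              b→f: f is gray → back edge
First back edge: b → f.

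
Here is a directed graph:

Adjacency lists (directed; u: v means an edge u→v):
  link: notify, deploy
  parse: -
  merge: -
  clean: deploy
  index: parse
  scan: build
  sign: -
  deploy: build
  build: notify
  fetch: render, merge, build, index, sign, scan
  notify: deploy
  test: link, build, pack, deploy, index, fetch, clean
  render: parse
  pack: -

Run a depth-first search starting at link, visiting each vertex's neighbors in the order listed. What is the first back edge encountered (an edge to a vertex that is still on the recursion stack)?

DFS from link (visiting each vertex's neighbors in the order listed); mark gray on enter, black on exit:
link gray
  notify gray
    deploy gray
      build gray
        build→notify: notify is gray → back edge
First back edge: build → notify.

build→notify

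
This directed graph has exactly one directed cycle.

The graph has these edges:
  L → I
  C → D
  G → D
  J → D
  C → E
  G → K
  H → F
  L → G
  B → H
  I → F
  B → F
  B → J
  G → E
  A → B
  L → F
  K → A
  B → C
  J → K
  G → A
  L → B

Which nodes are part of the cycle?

A, B, J, K

DFS with gray/black marking from B:
B gray
  H gray
    F gray
    F black
  H black
  C gray
    D gray
    D black
    E gray
    E black
  C black
  B→F: F black — skip
  J gray
    J→D: D black — skip
    K gray
      A gray
        A→B: B is gray → back edge
Back edge closes the cycle B → J → K → A → B; its vertices are {A, B, J, K}.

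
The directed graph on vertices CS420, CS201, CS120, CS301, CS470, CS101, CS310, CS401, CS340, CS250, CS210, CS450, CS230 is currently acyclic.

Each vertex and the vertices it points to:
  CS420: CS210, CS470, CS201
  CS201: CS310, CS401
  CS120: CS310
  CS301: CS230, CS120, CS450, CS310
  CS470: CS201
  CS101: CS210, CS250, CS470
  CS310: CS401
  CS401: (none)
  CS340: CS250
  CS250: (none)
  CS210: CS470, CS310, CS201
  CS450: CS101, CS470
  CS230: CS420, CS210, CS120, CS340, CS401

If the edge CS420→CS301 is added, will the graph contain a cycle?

Yes

Adding CS420→CS301 creates a cycle iff CS301 can already reach CS420.
Path from CS301: CS301 → CS230 → CS420.
So CS301 → … → CS420 → CS301 is a cycle.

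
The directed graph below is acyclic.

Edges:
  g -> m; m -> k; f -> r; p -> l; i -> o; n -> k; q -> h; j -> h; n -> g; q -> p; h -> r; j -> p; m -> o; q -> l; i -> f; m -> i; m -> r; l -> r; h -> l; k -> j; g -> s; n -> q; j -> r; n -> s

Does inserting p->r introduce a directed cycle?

No

Adding p→r creates a cycle iff r can already reach p.
Explore from r: no path reaches p. The graph stays acyclic.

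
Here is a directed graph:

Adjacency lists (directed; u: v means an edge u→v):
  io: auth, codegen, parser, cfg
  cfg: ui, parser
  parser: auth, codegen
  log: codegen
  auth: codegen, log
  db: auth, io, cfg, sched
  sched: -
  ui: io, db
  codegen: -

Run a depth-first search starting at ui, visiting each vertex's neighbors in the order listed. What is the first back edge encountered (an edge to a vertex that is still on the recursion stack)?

cfg->ui

DFS from ui (visiting each vertex's neighbors in the order listed); mark gray on enter, black on exit:
ui gray
  io gray
    auth gray
      codegen gray
      codegen black
      log gray
        log→codegen: codegen black — skip
      log black
    auth black
    io→codegen: codegen black — skip
    parser gray
      parser→auth: auth black — skip
      parser→codegen: codegen black — skip
    parser black
    cfg gray
      cfg→ui: ui is gray → back edge
First back edge: cfg → ui.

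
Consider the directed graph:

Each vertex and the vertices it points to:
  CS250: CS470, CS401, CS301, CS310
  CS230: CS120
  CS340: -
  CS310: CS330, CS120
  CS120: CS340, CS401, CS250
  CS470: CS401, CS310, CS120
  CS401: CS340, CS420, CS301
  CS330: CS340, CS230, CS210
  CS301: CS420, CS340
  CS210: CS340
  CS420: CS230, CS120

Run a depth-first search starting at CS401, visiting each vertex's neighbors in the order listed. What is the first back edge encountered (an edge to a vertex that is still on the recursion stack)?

DFS from CS401 (visiting each vertex's neighbors in the order listed); mark gray on enter, black on exit:
CS401 gray
  CS340 gray
  CS340 black
  CS420 gray
    CS230 gray
      CS120 gray
        CS120→CS340: CS340 black — skip
        CS120→CS401: CS401 is gray → back edge
First back edge: CS120 → CS401.

CS120→CS401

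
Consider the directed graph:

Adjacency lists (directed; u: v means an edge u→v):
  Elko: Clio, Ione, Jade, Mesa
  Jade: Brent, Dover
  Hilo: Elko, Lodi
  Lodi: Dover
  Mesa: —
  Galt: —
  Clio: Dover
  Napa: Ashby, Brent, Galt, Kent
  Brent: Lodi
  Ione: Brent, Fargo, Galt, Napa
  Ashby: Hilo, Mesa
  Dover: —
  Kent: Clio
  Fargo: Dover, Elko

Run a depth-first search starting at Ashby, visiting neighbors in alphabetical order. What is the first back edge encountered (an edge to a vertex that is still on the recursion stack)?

Fargo->Elko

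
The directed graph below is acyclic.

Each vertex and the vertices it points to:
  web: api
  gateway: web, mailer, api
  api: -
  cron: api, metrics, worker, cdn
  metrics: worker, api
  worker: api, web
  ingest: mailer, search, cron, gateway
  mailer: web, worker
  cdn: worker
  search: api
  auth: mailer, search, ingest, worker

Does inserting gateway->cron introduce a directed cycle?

Adding gateway→cron creates a cycle iff cron can already reach gateway.
Explore from cron: no path reaches gateway. The graph stays acyclic.

No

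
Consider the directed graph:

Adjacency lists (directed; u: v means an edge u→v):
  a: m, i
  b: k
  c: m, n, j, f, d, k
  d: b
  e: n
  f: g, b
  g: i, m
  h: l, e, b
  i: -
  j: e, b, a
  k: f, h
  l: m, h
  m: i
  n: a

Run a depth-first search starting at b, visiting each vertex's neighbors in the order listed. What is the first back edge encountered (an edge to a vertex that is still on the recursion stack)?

f->b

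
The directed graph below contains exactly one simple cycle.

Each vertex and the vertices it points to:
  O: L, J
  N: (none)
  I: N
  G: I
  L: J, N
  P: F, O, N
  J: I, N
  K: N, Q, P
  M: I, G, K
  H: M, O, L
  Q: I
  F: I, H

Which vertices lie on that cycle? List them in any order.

F, H, K, M, P

DFS with gray/black marking from M:
M gray
  I gray
    N gray
    N black
  I black
  G gray
    G→I: I black — skip
  G black
  K gray
    K→N: N black — skip
    Q gray
      Q→I: I black — skip
    Q black
    P gray
      F gray
        F→I: I black — skip
        H gray
          H→M: M is gray → back edge
Back edge closes the cycle M → K → P → F → H → M; its vertices are {F, H, K, M, P}.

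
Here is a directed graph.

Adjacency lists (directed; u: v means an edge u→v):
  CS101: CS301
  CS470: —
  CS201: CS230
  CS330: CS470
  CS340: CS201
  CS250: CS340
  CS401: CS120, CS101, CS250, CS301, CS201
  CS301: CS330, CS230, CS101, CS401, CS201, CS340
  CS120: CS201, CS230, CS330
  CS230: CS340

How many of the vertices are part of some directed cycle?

A vertex is on a directed cycle iff it belongs to a strongly connected component of size ≥ 2 (or has a self-loop).
The vertices on cycles are {CS101, CS201, CS230, CS301, CS340, CS401} — 6 in total.

6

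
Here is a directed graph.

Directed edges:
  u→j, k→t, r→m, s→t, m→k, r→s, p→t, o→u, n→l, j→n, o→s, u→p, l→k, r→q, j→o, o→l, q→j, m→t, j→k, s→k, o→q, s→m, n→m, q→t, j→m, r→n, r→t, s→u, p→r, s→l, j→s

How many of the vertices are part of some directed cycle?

7

A vertex is on a directed cycle iff it belongs to a strongly connected component of size ≥ 2 (or has a self-loop).
The vertices on cycles are {j, o, p, q, r, s, u} — 7 in total.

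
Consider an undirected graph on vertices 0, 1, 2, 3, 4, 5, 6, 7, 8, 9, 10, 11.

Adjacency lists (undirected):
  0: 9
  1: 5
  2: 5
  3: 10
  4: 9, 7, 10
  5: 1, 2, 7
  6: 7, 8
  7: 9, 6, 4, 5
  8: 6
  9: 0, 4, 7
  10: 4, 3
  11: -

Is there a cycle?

DFS, tracking each vertex's parent; an edge to a visited non-parent vertex closes a cycle.
Start from 2:
visit 2 (parent –)
  visit 5 (parent 2)
    visit 1 (parent 5)
      1–5: parent, skip
    5–2: parent, skip
    visit 7 (parent 5)
      visit 9 (parent 7)
        visit 0 (parent 9)
          0–9: parent, skip
        visit 4 (parent 9)
          4–9: parent, skip
          4–7: 7 visited and ≠ parent → cycle
Cycle: 7 – 9 – 4 – 7.

Yes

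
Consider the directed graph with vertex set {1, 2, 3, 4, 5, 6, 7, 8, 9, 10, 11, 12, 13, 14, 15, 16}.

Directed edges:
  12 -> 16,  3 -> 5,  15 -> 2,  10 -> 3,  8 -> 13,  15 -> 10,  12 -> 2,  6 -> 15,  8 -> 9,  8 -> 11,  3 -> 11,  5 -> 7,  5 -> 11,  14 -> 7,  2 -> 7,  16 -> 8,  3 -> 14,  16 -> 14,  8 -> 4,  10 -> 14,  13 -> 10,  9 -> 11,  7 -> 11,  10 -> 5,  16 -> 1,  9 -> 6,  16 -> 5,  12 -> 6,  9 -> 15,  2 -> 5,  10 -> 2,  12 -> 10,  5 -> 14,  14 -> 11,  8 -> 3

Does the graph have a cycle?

No

DFS with white/gray/black marking, starting from 11:
11 gray
11 black
1 gray
1 black
2 gray
  5 gray
    5→11: 11 black — skip
    14 gray
      7 gray
        7→11: 11 black — skip
      7 black
      14→11: 11 black — skip
    14 black
    5→7: 7 black — skip
  5 black
  2→7: 7 black — skip
2 black
3 gray
  3→5: 5 black — skip
  3→11: 11 black — skip
  3→14: 14 black — skip
3 black
4 gray
4 black
6 gray
  15 gray
    15→2: 2 black — skip
    10 gray
      10→3: 3 black — skip
      10→2: 2 black — skip
      10→14: 14 black — skip
      10→5: 5 black — skip
    10 black
  15 black
6 black
8 gray
  8→3: 3 black — skip
  9 gray
    9→15: 15 black — skip
    9→6: 6 black — skip
    9→11: 11 black — skip
  9 black
  8→11: 11 black — skip
  8→4: 4 black — skip
  13 gray
    13→10: 10 black — skip
  13 black
8 black
12 gray
  16 gray
    16→8: 8 black — skip
    16→5: 5 black — skip
    16→1: 1 black — skip
    16→14: 14 black — skip
  16 black
  12→2: 2 black — skip
  12→6: 6 black — skip
  12→10: 10 black — skip
12 black
Every edge goes to a white or black vertex — no back edge, so the graph is acyclic.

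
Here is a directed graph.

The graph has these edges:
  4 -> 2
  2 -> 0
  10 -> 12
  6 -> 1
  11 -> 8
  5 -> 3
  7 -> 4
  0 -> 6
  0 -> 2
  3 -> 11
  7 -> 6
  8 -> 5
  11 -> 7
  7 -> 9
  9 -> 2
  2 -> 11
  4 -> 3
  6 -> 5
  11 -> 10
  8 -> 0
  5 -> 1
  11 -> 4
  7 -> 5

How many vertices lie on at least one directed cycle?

10

A vertex is on a directed cycle iff it belongs to a strongly connected component of size ≥ 2 (or has a self-loop).
The vertices on cycles are {0, 2, 3, 4, 5, 6, 7, 8, 9, 11} — 10 in total.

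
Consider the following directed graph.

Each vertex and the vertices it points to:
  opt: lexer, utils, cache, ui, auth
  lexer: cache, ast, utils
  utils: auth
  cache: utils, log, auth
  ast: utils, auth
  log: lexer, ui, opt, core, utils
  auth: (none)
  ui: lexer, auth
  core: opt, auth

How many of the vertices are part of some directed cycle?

6

A vertex is on a directed cycle iff it belongs to a strongly connected component of size ≥ 2 (or has a self-loop).
The vertices on cycles are {ui, log, opt, core, cache, lexer} — 6 in total.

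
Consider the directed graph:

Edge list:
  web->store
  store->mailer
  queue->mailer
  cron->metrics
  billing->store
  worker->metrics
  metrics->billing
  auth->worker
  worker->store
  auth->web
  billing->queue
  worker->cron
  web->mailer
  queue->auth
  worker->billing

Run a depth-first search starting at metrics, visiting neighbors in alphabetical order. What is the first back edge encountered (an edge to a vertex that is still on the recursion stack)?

DFS from metrics (visiting neighbors in alphabetical order); mark gray on enter, black on exit:
metrics gray
  billing gray
    queue gray
      auth gray
        web gray
          mailer gray
          mailer black
          store gray
            store→mailer: mailer black — skip
          store black
        web black
        worker gray
          worker→billing: billing is gray → back edge
First back edge: worker → billing.

worker->billing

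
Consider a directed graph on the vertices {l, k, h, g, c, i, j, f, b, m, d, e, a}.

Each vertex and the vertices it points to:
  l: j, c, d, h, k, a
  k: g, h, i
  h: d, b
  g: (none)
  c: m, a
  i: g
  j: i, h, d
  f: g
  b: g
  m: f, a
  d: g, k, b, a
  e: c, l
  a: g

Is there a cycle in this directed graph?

Yes

DFS with white/gray/black marking, starting from a:
a gray
  g gray
  g black
a black
l gray
  j gray
    i gray
      i→g: g black — skip
    i black
    h gray
      d gray
        d→g: g black — skip
        k gray
          k→g: g black — skip
          k→h: h is gray → back edge
Back edge found, so a cycle exists: h → d → k → h.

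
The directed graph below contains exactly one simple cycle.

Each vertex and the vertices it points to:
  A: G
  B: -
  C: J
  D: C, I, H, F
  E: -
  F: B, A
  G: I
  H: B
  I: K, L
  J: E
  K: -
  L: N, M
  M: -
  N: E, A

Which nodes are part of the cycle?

DFS with gray/black marking from A:
A gray
  G gray
    I gray
      K gray
      K black
      L gray
        N gray
          E gray
          E black
          N→A: A is gray → back edge
Back edge closes the cycle A → G → I → L → N → A; its vertices are {A, G, I, L, N}.

A, G, I, L, N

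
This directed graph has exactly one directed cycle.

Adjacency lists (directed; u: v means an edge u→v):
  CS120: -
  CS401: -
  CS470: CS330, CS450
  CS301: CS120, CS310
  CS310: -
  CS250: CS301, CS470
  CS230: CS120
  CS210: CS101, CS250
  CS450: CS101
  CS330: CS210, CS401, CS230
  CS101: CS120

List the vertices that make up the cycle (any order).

DFS with gray/black marking from CS330:
CS330 gray
  CS210 gray
    CS101 gray
      CS120 gray
      CS120 black
    CS101 black
    CS250 gray
      CS301 gray
        CS301→CS120: CS120 black — skip
        CS310 gray
        CS310 black
      CS301 black
      CS470 gray
        CS470→CS330: CS330 is gray → back edge
Back edge closes the cycle CS330 → CS210 → CS250 → CS470 → CS330; its vertices are {CS210, CS250, CS330, CS470}.

CS210, CS250, CS330, CS470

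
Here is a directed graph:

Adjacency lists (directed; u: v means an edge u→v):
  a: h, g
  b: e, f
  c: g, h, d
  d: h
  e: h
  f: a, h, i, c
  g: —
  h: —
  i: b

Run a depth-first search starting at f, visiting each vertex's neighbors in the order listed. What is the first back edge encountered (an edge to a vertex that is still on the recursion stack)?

DFS from f (visiting each vertex's neighbors in the order listed); mark gray on enter, black on exit:
f gray
  a gray
    h gray
    h black
    g gray
    g black
  a black
  f→h: h black — skip
  i gray
    b gray
      e gray
        e→h: h black — skip
      e black
      b→f: f is gray → back edge
First back edge: b → f.

b->f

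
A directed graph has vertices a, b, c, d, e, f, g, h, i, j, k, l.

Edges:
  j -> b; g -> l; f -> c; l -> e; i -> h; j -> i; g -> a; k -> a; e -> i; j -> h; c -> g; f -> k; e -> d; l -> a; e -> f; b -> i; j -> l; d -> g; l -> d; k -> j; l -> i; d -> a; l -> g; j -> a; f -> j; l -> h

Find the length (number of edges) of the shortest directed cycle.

2

For each vertex v, BFS finds the shortest path from v back to v.
The shortest such closed walk is l → g → l, length 2.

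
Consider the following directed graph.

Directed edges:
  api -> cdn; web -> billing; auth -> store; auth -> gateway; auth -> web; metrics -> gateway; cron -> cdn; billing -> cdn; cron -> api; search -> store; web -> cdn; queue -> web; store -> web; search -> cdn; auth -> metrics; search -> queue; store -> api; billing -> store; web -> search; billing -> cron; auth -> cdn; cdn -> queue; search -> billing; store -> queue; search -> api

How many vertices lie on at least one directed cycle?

A vertex is on a directed cycle iff it belongs to a strongly connected component of size ≥ 2 (or has a self-loop).
The vertices on cycles are {api, cdn, web, cron, queue, store, search, billing} — 8 in total.

8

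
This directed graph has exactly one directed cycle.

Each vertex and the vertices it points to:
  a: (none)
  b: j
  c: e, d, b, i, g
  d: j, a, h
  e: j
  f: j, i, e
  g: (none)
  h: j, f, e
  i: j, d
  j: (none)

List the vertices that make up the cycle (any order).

d, f, h, i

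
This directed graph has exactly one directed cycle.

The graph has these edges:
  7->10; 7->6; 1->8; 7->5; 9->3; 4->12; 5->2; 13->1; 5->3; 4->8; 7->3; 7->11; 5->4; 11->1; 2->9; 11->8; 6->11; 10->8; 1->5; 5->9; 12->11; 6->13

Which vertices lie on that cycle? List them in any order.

DFS with gray/black marking from 5:
5 gray
  4 gray
    12 gray
      11 gray
        8 gray
        8 black
        1 gray
          1→8: 8 black — skip
          1→5: 5 is gray → back edge
Back edge closes the cycle 5 → 4 → 12 → 11 → 1 → 5; its vertices are {1, 4, 5, 11, 12}.

1, 4, 5, 11, 12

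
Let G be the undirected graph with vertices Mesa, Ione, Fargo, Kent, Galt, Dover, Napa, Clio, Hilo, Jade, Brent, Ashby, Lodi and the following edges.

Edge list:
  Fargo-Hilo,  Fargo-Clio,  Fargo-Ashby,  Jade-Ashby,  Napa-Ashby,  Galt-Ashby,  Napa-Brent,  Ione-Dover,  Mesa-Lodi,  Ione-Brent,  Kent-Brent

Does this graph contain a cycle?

No

DFS, tracking each vertex's parent; an edge to a visited non-parent vertex closes a cycle.
Start from Ione:
visit Ione (parent –)
  visit Brent (parent Ione)
    Brent–Ione: parent, skip
    visit Kent (parent Brent)
      Kent–Brent: parent, skip
    visit Napa (parent Brent)
      visit Ashby (parent Napa)
        visit Galt (parent Ashby)
          Galt–Ashby: parent, skip
        visit Jade (parent Ashby)
          Jade–Ashby: parent, skip
        visit Fargo (parent Ashby)
          visit Clio (parent Fargo)
            Clio–Fargo: parent, skip
          Fargo–Ashby: parent, skip
          visit Hilo (parent Fargo)
            Hilo–Fargo: parent, skip
        Ashby–Napa: parent, skip
      Napa–Brent: parent, skip
  visit Dover (parent Ione)
    Dover–Ione: parent, skip
visit Mesa (parent –)
  visit Lodi (parent Mesa)
    Lodi–Mesa: parent, skip
No non-parent visited neighbor found — the graph is a forest.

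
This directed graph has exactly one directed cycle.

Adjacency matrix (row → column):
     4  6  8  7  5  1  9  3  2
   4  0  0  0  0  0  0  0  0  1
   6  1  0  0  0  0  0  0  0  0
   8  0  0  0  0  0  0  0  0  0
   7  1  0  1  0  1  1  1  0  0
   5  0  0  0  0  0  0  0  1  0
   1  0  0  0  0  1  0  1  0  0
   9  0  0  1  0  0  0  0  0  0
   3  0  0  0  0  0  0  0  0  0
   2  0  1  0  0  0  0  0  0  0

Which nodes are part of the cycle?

2, 4, 6

DFS with gray/black marking from 4:
4 gray
  2 gray
    6 gray
      6→4: 4 is gray → back edge
Back edge closes the cycle 4 → 2 → 6 → 4; its vertices are {2, 4, 6}.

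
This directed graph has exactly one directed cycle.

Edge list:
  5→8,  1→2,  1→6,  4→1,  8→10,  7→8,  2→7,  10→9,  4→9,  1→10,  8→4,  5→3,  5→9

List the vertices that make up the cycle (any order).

DFS with gray/black marking from 8:
8 gray
  10 gray
    9 gray
    9 black
  10 black
  4 gray
    1 gray
      6 gray
      6 black
      2 gray
        7 gray
          7→8: 8 is gray → back edge
Back edge closes the cycle 8 → 4 → 1 → 2 → 7 → 8; its vertices are {1, 2, 4, 7, 8}.

1, 2, 4, 7, 8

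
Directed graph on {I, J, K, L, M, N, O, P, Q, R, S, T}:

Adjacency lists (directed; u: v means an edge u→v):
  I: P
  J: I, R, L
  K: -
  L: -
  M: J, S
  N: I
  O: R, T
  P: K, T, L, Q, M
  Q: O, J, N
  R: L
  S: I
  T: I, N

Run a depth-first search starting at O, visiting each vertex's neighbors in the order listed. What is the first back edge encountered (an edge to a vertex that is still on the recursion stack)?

DFS from O (visiting each vertex's neighbors in the order listed); mark gray on enter, black on exit:
O gray
  R gray
    L gray
    L black
  R black
  T gray
    I gray
      P gray
        K gray
        K black
        P→T: T is gray → back edge
First back edge: P → T.

P->T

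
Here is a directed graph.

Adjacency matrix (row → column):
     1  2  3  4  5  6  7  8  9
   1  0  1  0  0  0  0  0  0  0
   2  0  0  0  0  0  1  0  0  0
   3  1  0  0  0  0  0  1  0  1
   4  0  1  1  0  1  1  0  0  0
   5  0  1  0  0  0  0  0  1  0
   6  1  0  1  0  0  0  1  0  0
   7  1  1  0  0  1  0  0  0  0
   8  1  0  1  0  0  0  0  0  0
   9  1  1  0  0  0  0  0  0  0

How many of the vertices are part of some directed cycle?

A vertex is on a directed cycle iff it belongs to a strongly connected component of size ≥ 2 (or has a self-loop).
The vertices on cycles are {1, 2, 3, 5, 6, 7, 8, 9} — 8 in total.

8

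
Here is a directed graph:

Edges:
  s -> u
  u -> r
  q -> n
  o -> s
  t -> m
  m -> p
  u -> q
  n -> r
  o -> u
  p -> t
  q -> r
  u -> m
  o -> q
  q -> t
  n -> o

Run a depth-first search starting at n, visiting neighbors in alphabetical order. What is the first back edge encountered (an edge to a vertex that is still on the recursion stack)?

DFS from n (visiting neighbors in alphabetical order); mark gray on enter, black on exit:
n gray
  o gray
    q gray
      q→n: n is gray → back edge
First back edge: q → n.

q->n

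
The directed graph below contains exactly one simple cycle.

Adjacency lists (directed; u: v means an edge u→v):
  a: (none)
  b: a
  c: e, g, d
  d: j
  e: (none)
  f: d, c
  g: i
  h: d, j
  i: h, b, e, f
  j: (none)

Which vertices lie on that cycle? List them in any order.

DFS with gray/black marking from i:
i gray
  h gray
    d gray
      j gray
      j black
    d black
    h→j: j black — skip
  h black
  b gray
    a gray
    a black
  b black
  e gray
  e black
  f gray
    f→d: d black — skip
    c gray
      c→e: e black — skip
      g gray
        g→i: i is gray → back edge
Back edge closes the cycle i → f → c → g → i; its vertices are {c, f, g, i}.

c, f, g, i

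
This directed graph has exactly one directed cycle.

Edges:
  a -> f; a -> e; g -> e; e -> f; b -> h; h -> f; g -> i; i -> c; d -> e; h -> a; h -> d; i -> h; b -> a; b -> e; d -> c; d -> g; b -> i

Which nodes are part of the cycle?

d, g, h, i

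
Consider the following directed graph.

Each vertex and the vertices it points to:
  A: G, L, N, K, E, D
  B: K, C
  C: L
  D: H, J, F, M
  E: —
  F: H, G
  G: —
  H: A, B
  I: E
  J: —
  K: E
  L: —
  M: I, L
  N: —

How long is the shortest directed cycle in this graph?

3

For each vertex v, BFS finds the shortest path from v back to v.
The shortest such closed walk is A → D → H → A, length 3.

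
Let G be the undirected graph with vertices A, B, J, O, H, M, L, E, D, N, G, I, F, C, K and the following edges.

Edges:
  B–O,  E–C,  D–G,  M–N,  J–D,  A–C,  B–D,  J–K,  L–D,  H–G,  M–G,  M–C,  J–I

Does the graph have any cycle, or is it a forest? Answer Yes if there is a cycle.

DFS, tracking each vertex's parent; an edge to a visited non-parent vertex closes a cycle.
Start from I:
visit I (parent –)
  visit J (parent I)
    visit K (parent J)
      K–J: parent, skip
    J–I: parent, skip
    visit D (parent J)
      visit B (parent D)
        B–D: parent, skip
        visit O (parent B)
          O–B: parent, skip
      visit L (parent D)
        L–D: parent, skip
      D–J: parent, skip
      visit G (parent D)
        visit H (parent G)
          H–G: parent, skip
        G–D: parent, skip
        visit M (parent G)
          visit C (parent M)
            visit E (parent C)
              E–C: parent, skip
            visit A (parent C)
              A–C: parent, skip
            C–M: parent, skip
          visit N (parent M)
            N–M: parent, skip
          M–G: parent, skip
visit F (parent –)
No non-parent visited neighbor found — the graph is a forest.

No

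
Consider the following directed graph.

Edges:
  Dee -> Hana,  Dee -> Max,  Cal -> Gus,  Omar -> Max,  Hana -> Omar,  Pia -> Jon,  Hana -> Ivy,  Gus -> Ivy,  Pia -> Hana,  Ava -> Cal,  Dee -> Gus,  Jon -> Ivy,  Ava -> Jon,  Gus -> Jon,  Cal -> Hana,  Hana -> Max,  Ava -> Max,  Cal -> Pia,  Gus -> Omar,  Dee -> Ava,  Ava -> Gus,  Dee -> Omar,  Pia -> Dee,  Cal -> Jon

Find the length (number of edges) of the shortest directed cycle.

4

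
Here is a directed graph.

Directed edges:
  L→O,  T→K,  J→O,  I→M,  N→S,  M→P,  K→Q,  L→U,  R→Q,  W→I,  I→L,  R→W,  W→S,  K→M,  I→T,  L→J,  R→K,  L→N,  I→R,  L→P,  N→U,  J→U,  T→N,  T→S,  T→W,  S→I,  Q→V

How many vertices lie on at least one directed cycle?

A vertex is on a directed cycle iff it belongs to a strongly connected component of size ≥ 2 (or has a self-loop).
The vertices on cycles are {I, L, N, R, S, T, W} — 7 in total.

7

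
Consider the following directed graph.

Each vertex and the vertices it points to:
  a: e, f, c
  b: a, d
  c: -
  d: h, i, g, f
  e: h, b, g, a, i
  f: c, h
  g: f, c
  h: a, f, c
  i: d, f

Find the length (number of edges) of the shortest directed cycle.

For each vertex v, BFS finds the shortest path from v back to v.
The shortest such closed walk is e → a → e, length 2.

2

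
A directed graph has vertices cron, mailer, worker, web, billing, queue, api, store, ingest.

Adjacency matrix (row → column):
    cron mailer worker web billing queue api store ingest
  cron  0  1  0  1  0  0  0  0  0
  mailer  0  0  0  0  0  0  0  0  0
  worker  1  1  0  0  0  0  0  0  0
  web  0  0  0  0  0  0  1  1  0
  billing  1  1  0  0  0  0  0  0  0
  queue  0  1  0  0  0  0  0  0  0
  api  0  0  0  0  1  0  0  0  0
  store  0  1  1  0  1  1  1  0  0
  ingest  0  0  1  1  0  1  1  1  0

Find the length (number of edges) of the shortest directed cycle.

For each vertex v, BFS finds the shortest path from v back to v.
The shortest such closed walk is store → billing → cron → web → store, length 4.

4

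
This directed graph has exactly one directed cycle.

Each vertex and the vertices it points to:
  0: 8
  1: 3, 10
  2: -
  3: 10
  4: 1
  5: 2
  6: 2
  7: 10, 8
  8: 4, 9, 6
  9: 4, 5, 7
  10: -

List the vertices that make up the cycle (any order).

7, 8, 9

DFS with gray/black marking from 8:
8 gray
  4 gray
    1 gray
      3 gray
        10 gray
        10 black
      3 black
      1→10: 10 black — skip
    1 black
  4 black
  9 gray
    9→4: 4 black — skip
    5 gray
      2 gray
      2 black
    5 black
    7 gray
      7→10: 10 black — skip
      7→8: 8 is gray → back edge
Back edge closes the cycle 8 → 9 → 7 → 8; its vertices are {7, 8, 9}.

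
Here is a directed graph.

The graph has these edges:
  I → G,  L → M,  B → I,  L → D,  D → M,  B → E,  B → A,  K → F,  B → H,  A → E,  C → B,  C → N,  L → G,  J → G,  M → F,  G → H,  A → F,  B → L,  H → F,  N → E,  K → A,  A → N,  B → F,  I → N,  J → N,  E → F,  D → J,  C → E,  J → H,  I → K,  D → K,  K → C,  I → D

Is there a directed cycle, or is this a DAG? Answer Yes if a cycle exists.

Yes

DFS with white/gray/black marking, starting from F:
F gray
F black
A gray
  N gray
    E gray
      E→F: F black — skip
    E black
  N black
  A→F: F black — skip
  A→E: E black — skip
A black
B gray
  B→E: E black — skip
  I gray
    I→N: N black — skip
    D gray
      J gray
        H gray
          H→F: F black — skip
        H black
        J→N: N black — skip
        G gray
          G→H: H black — skip
        G black
      J black
      M gray
        M→F: F black — skip
      M black
      K gray
        K→A: A black — skip
        C gray
          C→E: E black — skip
          C→N: N black — skip
          C→B: B is gray → back edge
Back edge found, so a cycle exists: B → I → D → K → C → B.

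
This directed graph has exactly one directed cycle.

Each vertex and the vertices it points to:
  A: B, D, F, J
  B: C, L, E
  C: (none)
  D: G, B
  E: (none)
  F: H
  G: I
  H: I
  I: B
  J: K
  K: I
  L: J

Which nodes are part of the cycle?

DFS with gray/black marking from B:
B gray
  C gray
  C black
  L gray
    J gray
      K gray
        I gray
          I→B: B is gray → back edge
Back edge closes the cycle B → L → J → K → I → B; its vertices are {B, I, J, K, L}.

B, I, J, K, L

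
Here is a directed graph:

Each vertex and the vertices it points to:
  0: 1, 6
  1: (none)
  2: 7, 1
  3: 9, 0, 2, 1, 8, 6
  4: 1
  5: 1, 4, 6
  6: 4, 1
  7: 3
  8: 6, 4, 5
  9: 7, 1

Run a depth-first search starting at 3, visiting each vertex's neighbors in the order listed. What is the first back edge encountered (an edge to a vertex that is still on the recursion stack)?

7→3

DFS from 3 (visiting each vertex's neighbors in the order listed); mark gray on enter, black on exit:
3 gray
  9 gray
    7 gray
      7→3: 3 is gray → back edge
First back edge: 7 → 3.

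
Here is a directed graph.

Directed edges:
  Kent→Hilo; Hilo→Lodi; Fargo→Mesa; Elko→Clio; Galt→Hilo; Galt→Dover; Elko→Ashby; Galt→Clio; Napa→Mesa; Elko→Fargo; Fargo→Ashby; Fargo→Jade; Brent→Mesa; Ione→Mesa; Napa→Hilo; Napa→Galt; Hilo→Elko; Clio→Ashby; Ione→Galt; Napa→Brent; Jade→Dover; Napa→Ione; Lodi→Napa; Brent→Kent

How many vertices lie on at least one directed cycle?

A vertex is on a directed cycle iff it belongs to a strongly connected component of size ≥ 2 (or has a self-loop).
The vertices on cycles are {Galt, Hilo, Ione, Kent, Lodi, Napa, Brent} — 7 in total.

7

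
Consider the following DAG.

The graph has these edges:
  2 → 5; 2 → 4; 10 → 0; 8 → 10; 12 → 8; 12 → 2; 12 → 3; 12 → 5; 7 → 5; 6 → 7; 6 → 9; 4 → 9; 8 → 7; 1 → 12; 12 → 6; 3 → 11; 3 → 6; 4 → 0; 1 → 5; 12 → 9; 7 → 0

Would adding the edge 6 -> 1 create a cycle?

Yes

Adding 6→1 creates a cycle iff 1 can already reach 6.
Path from 1: 1 → 12 → 6.
So 1 → … → 6 → 1 is a cycle.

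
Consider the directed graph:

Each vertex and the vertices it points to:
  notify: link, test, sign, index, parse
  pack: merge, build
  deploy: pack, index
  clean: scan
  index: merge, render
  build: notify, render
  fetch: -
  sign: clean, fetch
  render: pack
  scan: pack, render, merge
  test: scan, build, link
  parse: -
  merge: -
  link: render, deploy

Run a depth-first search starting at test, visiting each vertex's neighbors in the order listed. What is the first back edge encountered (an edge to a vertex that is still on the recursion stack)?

DFS from test (visiting each vertex's neighbors in the order listed); mark gray on enter, black on exit:
test gray
  scan gray
    pack gray
      merge gray
      merge black
      build gray
        notify gray
          link gray
            render gray
              render→pack: pack is gray → back edge
First back edge: render → pack.

render→pack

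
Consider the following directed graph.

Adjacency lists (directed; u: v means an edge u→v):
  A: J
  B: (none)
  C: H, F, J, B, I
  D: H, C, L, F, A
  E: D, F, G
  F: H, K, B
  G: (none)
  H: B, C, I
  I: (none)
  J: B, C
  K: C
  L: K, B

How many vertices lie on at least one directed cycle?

5

A vertex is on a directed cycle iff it belongs to a strongly connected component of size ≥ 2 (or has a self-loop).
The vertices on cycles are {C, F, H, J, K} — 5 in total.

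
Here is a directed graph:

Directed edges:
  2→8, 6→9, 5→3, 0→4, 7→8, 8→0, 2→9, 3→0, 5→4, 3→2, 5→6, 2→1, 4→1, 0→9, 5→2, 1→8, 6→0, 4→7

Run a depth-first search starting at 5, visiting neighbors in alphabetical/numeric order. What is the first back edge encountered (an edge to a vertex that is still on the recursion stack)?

DFS from 5 (visiting neighbors in alphabetical/numeric order); mark gray on enter, black on exit:
5 gray
  2 gray
    1 gray
      8 gray
        0 gray
          4 gray
            4→1: 1 is gray → back edge
First back edge: 4 → 1.

4->1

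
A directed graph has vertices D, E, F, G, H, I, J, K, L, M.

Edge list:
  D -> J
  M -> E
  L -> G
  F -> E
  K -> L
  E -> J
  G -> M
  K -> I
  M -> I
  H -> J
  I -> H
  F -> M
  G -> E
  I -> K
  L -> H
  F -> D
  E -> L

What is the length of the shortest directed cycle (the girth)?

2

For each vertex v, BFS finds the shortest path from v back to v.
The shortest such closed walk is I → K → I, length 2.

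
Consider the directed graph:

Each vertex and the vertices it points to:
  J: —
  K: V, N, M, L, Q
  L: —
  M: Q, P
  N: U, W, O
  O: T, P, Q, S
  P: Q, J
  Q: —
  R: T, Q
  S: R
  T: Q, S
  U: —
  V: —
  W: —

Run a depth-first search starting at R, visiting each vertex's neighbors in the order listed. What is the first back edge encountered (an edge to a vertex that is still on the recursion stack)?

DFS from R (visiting each vertex's neighbors in the order listed); mark gray on enter, black on exit:
R gray
  T gray
    Q gray
    Q black
    S gray
      S→R: R is gray → back edge
First back edge: S → R.

S->R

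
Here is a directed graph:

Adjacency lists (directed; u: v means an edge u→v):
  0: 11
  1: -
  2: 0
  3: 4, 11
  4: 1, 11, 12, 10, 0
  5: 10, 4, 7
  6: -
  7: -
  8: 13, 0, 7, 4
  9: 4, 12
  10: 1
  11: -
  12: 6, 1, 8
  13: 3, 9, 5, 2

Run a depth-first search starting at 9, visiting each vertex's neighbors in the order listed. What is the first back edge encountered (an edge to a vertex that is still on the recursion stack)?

3→4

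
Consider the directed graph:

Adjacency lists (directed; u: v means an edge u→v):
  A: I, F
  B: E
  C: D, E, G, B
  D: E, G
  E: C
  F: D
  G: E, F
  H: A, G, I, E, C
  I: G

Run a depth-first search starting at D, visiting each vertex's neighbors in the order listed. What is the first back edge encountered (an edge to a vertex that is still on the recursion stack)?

DFS from D (visiting each vertex's neighbors in the order listed); mark gray on enter, black on exit:
D gray
  E gray
    C gray
      C→D: D is gray → back edge
First back edge: C → D.

C→D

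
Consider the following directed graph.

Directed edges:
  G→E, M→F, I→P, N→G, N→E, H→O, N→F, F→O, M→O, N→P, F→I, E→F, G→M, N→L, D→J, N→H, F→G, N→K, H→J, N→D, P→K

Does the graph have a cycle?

DFS with white/gray/black marking, starting from L:
L gray
L black
K gray
K black
H gray
  O gray
  O black
  J gray
  J black
H black
M gray
  M→O: O black — skip
  F gray
    G gray
      G→M: M is gray → back edge
Back edge found, so a cycle exists: M → F → G → M.

Yes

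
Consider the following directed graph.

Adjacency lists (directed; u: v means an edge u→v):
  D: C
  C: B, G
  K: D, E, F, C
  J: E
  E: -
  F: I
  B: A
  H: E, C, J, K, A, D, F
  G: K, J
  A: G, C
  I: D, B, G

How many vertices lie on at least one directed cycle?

A vertex is on a directed cycle iff it belongs to a strongly connected component of size ≥ 2 (or has a self-loop).
The vertices on cycles are {A, B, C, D, F, G, I, K} — 8 in total.

8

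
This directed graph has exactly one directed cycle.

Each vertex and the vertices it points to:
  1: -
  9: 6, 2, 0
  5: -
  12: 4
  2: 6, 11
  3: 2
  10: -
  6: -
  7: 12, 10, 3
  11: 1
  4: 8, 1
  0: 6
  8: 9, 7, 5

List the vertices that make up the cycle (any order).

4, 7, 8, 12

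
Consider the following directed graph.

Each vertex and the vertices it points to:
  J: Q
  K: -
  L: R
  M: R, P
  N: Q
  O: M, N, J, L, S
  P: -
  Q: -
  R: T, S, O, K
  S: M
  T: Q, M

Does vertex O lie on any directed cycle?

O is on a cycle iff O can reach itself via ≥1 edge.
O → M → R → O — yes.

Yes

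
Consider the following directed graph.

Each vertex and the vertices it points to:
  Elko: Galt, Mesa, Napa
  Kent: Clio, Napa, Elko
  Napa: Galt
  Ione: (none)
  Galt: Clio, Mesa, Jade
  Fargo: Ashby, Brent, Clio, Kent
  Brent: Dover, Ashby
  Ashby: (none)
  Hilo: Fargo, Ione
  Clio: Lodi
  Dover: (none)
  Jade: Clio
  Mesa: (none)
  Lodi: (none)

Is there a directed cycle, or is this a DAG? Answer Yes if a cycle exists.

DFS with white/gray/black marking, starting from Kent:
Kent gray
  Clio gray
    Lodi gray
    Lodi black
  Clio black
  Napa gray
    Galt gray
      Galt→Clio: Clio black — skip
      Mesa gray
      Mesa black
      Jade gray
        Jade→Clio: Clio black — skip
      Jade black
    Galt black
  Napa black
  Elko gray
    Elko→Galt: Galt black — skip
    Elko→Mesa: Mesa black — skip
    Elko→Napa: Napa black — skip
  Elko black
Kent black
Ione gray
Ione black
Fargo gray
  Ashby gray
  Ashby black
  Brent gray
    Dover gray
    Dover black
    Brent→Ashby: Ashby black — skip
  Brent black
  Fargo→Clio: Clio black — skip
  Fargo→Kent: Kent black — skip
Fargo black
Hilo gray
  Hilo→Fargo: Fargo black — skip
  Hilo→Ione: Ione black — skip
Hilo black
Every edge goes to a white or black vertex — no back edge, so the graph is acyclic.

No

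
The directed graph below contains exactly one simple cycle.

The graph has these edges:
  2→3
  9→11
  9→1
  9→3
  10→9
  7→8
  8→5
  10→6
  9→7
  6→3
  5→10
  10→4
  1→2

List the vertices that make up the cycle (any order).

5, 7, 8, 9, 10

DFS with gray/black marking from 5:
5 gray
  10 gray
    9 gray
      1 gray
        2 gray
          3 gray
          3 black
        2 black
      1 black
      9→3: 3 black — skip
      11 gray
      11 black
      7 gray
        8 gray
          8→5: 5 is gray → back edge
Back edge closes the cycle 5 → 10 → 9 → 7 → 8 → 5; its vertices are {5, 7, 8, 9, 10}.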